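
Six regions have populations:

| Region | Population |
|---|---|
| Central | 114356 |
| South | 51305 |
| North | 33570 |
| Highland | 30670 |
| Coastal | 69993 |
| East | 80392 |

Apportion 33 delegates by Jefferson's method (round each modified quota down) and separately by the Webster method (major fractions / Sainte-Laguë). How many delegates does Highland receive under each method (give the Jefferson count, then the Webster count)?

2 and 3

Jefferson: Central 11, South 4, North 3, Highland 2, Coastal 6, East 7.
Webster: Central 10, South 4, North 3, Highland 3, Coastal 6, East 7.
Highland gets 2 under Jefferson and 3 under Webster.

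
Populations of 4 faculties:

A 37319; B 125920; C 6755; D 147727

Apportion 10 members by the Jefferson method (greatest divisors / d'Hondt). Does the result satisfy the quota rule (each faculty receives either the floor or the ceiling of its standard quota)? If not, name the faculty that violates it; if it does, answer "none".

Standard quotas: A 1.175, B 3.963, C 0.213, D 4.650.
Jefferson allocation: A 1, B 4, C 0, D 5.
Every allocation lies between the lower and upper quota.

none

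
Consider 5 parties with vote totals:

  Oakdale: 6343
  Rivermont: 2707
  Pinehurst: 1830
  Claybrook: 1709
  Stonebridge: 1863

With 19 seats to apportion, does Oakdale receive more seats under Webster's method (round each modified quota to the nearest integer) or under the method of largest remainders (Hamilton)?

Webster

Webster: Oakdale 9, Rivermont 4, Pinehurst 2, Claybrook 2, Stonebridge 2.
Hamilton: Oakdale 8, Rivermont 4, Pinehurst 2, Claybrook 2, Stonebridge 3.
Oakdale gets 9 under Webster and 8 under Hamilton.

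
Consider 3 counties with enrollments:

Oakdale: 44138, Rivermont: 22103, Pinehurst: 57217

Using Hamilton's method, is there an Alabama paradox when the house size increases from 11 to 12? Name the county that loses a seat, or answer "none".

At 11 seats: Oakdale 4, Rivermont 2, Pinehurst 5.
At 12 seats: Oakdale 4, Rivermont 2, Pinehurst 6.
No county's allocation decreased.

none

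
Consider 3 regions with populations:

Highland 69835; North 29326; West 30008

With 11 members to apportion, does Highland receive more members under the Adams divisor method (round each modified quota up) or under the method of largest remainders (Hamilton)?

Hamilton

Adams: Highland 5, North 3, West 3.
Hamilton: Highland 6, North 2, West 3.
Highland gets 5 under Adams and 6 under Hamilton.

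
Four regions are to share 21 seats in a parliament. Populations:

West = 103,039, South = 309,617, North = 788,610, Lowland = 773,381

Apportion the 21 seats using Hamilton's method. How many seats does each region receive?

Standard divisor: 1974647 ÷ 21 ≈ 94030.81.
Standard quotas: West 1.0958, South 3.2927, North 8.3867, Lowland 8.2248.
Lower quotas: West 1, South 3, North 8, Lowland 8 (sum 20, leaving 1 seat).
Remainders in descending order: North 0.3867, South 0.2927, Lowland 0.2248, West 0.0958.
The surplus seat goes to North.

West=1; South=3; North=9; Lowland=8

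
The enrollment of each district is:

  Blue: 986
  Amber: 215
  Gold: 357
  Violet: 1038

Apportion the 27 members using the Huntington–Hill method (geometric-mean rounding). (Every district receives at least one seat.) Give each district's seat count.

With divisor 96: modified quotas Blue 10.271, Amber 2.240, Gold 3.719, Violet 10.812.
Geometric-mean thresholds: Blue √(10·11)=10.488, Amber √(2·3)=2.449, Gold √(3·4)=3.464, Violet √(10·11)=10.488.
Each quota rounded against its threshold gives Blue 10, Amber 2, Gold 4, Violet 11 (total 27).

Blue 10; Amber 2; Gold 4; Violet 11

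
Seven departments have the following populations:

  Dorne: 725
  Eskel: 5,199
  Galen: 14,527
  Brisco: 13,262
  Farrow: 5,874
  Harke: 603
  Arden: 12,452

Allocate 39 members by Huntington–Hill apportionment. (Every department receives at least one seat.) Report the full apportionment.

With divisor 1392: modified quotas Dorne 0.521, Eskel 3.735, Galen 10.436, Brisco 9.527, Farrow 4.220, Harke 0.433, Arden 8.945.
Geometric-mean thresholds: Dorne (min 1), Eskel √(3·4)=3.464, Galen √(10·11)=10.488, Brisco √(9·10)=9.487, Farrow √(4·5)=4.472, Harke (min 1), Arden √(8·9)=8.485.
Each quota rounded against its threshold gives Dorne 1, Eskel 4, Galen 10, Brisco 10, Farrow 4, Harke 1, Arden 9 (total 39).

Dorne: 1, Eskel: 4, Galen: 10, Brisco: 10, Farrow: 4, Harke: 1, Arden: 9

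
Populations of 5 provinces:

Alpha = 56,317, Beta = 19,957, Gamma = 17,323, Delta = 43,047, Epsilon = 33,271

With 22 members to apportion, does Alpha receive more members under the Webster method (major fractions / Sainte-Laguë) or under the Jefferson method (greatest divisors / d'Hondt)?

Webster: Alpha 7, Beta 3, Gamma 2, Delta 6, Epsilon 4.
Jefferson: Alpha 8, Beta 2, Gamma 2, Delta 6, Epsilon 4.
Alpha gets 7 under Webster and 8 under Jefferson.

Jefferson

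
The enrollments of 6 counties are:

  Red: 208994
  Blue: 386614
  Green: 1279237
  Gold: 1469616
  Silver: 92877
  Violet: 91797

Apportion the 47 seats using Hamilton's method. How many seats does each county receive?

Red: 3, Blue: 5, Green: 17, Gold: 20, Silver: 1, Violet: 1

Standard divisor: 3529135 ÷ 47 ≈ 75087.979.
Standard quotas: Red 2.7833, Blue 5.1488, Green 17.0365, Gold 19.5719, Silver 1.2369, Violet 1.2225.
Lower quotas: Red 2, Blue 5, Green 17, Gold 19, Silver 1, Violet 1 (sum 45, leaving 2 seats).
Remainders in descending order: Red 0.7833, Gold 0.5719, Silver 0.2369, Violet 0.2225, Blue 0.1488, Green 0.0365.
The surplus seats go to Red, Gold.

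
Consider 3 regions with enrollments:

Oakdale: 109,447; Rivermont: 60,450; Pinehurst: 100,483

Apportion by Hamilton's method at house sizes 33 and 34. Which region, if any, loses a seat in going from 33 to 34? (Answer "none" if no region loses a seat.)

At 33 seats: Oakdale 13, Rivermont 8, Pinehurst 12.
At 34 seats: Oakdale 14, Rivermont 7, Pinehurst 13.
Rivermont drops from 8 to 7.

Rivermont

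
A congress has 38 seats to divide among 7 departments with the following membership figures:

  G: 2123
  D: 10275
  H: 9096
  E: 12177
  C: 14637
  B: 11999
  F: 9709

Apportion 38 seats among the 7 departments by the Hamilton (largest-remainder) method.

Standard divisor: 70016 ÷ 38 ≈ 1842.526.
Standard quotas: G 1.1522, D 5.5766, H 4.9367, E 6.6089, C 7.9440, B 6.5123, F 5.2694.
Lower quotas: G 1, D 5, H 4, E 6, C 7, B 6, F 5 (sum 34, leaving 4 seats).
Remainders in descending order: C 0.9440, H 0.9367, E 0.6089, D 0.5766, B 0.5123, F 0.2694, G 0.1522.
The surplus seats go to C, H, E, D.

G=1, D=6, H=5, E=7, C=8, B=6, F=5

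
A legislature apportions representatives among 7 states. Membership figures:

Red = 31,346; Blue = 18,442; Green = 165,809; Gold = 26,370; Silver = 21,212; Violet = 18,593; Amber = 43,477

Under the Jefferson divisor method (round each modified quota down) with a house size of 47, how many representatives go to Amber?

6

Standard divisor 325249/47 ≈ 6920.191; standard quotas: Red 4.530, Blue 2.665, Green 23.960, Gold 3.811, Silver 3.065, Violet 2.687, Amber 6.283.
Rounding down gives 4, 2, 23, 3, 3, 2, 6 = 43 seats, so the divisor must be adjusted.
With modified divisor 6300: modified quotas Red 4.976, Blue 2.927, Green 26.319, Gold 4.186, Silver 3.367, Violet 2.951, Amber 6.901.
Rounding down: Red 4, Blue 2, Green 26, Gold 4, Silver 3, Violet 2, Amber 6 (total 47).
Amber receives 6.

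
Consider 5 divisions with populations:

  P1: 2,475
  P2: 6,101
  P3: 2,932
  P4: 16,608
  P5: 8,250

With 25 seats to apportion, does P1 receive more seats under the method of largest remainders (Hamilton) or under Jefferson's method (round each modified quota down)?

Hamilton

Hamilton: P1 2, P2 4, P3 2, P4 11, P5 6.
Jefferson: P1 1, P2 4, P3 2, P4 12, P5 6.
P1 gets 2 under Hamilton and 1 under Jefferson.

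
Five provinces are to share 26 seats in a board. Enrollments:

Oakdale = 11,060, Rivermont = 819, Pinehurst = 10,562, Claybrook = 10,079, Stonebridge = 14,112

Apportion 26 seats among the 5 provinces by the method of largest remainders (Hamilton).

The standard divisor is 46632/26 ≈ 1793.538.
Standard quotas: Oakdale 6.1666, Rivermont 0.4566, Pinehurst 5.8889, Claybrook 5.6196, Stonebridge 7.8682.
Lower quotas: Oakdale 6, Rivermont 0, Pinehurst 5, Claybrook 5, Stonebridge 7 (sum 23, leaving 3 seats).
Remainders in descending order: Pinehurst 0.8889, Stonebridge 0.8682, Claybrook 0.6196, Rivermont 0.4566, Oakdale 0.1666.
The surplus seats go to Pinehurst, Stonebridge, Claybrook.

Oakdale 6; Rivermont 0; Pinehurst 6; Claybrook 6; Stonebridge 8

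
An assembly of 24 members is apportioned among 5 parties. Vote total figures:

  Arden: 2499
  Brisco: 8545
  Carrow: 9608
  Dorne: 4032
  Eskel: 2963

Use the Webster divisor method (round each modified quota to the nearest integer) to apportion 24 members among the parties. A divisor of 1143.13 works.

With modified divisor 1143.13: modified quotas Arden 2.186, Brisco 7.475, Carrow 8.405, Dorne 3.527, Eskel 2.592.
Rounding to the nearest integer: Arden 2, Brisco 7, Carrow 8, Dorne 4, Eskel 3 (total 24).

Arden=2; Brisco=7; Carrow=8; Dorne=4; Eskel=3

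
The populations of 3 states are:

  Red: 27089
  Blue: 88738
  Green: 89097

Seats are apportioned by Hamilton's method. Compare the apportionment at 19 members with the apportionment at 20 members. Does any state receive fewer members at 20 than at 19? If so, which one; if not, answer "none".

At 19 seats: Red 3, Blue 8, Green 8.
At 20 seats: Red 2, Blue 9, Green 9.
Red drops from 3 to 2.

Red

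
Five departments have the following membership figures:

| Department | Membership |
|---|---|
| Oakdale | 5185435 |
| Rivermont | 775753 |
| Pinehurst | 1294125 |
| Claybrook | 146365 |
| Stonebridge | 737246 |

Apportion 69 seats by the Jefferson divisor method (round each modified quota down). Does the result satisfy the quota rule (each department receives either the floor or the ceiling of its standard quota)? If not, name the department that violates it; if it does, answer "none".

Standard quotas: Oakdale 43.961, Rivermont 6.577, Pinehurst 10.971, Claybrook 1.241, Stonebridge 6.250.
Jefferson allocation: Oakdale 45, Rivermont 6, Pinehurst 11, Claybrook 1, Stonebridge 6.
Oakdale has quota 43.961 (lower 43, upper 44) but receives 45 — outside the quota interval.

Oakdale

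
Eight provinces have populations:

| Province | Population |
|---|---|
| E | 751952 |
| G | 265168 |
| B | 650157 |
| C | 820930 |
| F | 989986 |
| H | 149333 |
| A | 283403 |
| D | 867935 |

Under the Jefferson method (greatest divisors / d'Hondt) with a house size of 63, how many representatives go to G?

Standard divisor 4778864/63 ≈ 75854.984; standard quotas: E 9.913, G 3.496, B 8.571, C 10.822, F 13.051, H 1.969, A 3.736, D 11.442.
Rounding down gives 9, 3, 8, 10, 13, 1, 3, 11 = 58 seats, so the divisor must be adjusted.
With modified divisor 71500: modified quotas E 10.517, G 3.709, B 9.093, C 11.482, F 13.846, H 2.089, A 3.964, D 12.139.
Rounding down: E 10, G 3, B 9, C 11, F 13, H 2, A 3, D 12 (total 63).
G receives 3.

3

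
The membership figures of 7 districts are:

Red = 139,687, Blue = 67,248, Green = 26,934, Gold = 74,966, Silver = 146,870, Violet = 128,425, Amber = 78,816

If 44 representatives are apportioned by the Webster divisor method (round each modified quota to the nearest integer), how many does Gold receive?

5

Standard divisor 662946/44 ≈ 15066.955; standard quotas: Red 9.271, Blue 4.463, Green 1.788, Gold 4.976, Silver 9.748, Violet 8.524, Amber 5.231.
Rounding to the nearest integer gives Red 9, Blue 4, Green 2, Gold 5, Silver 10, Violet 9, Amber 5 — total 44, matching the house size, so no adjustment is needed.
Gold receives 5.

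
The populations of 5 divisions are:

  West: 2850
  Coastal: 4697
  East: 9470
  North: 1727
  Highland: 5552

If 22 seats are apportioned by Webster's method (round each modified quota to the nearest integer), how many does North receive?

2

Standard divisor 24296/22 ≈ 1104.364; standard quotas: West 2.581, Coastal 4.253, East 8.575, North 1.564, Highland 5.027.
Rounding to the nearest integer gives 3, 4, 9, 2, 5 = 23 seats, so the divisor must be adjusted.
With modified divisor 1130: modified quotas West 2.522, Coastal 4.157, East 8.381, North 1.528, Highland 4.913.
Rounding to the nearest integer: West 3, Coastal 4, East 8, North 2, Highland 5 (total 22).
North receives 2.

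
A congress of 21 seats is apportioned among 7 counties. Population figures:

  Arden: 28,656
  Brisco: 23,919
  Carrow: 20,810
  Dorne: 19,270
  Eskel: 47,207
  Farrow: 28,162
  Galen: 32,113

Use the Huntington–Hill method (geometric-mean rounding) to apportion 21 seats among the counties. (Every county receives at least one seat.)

With divisor 9518: modified quotas Arden 3.011, Brisco 2.513, Carrow 2.186, Dorne 2.025, Eskel 4.960, Farrow 2.959, Galen 3.374.
Geometric-mean thresholds: Arden √(3·4)=3.464, Brisco √(2·3)=2.449, Carrow √(2·3)=2.449, Dorne √(2·3)=2.449, Eskel √(4·5)=4.472, Farrow √(2·3)=2.449, Galen √(3·4)=3.464.
Each quota rounded against its threshold gives Arden 3, Brisco 3, Carrow 2, Dorne 2, Eskel 5, Farrow 3, Galen 3 (total 21).

Arden 3, Brisco 3, Carrow 2, Dorne 2, Eskel 5, Farrow 3, Galen 3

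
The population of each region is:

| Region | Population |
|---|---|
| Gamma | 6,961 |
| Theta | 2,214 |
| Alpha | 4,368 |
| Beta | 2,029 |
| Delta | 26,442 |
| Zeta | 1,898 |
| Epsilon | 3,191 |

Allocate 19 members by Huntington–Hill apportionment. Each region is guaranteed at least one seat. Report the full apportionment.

With divisor 2654: modified quotas Gamma 2.623, Theta 0.834, Alpha 1.646, Beta 0.765, Delta 9.963, Zeta 0.715, Epsilon 1.202.
Geometric-mean thresholds: Gamma √(2·3)=2.449, Theta (min 1), Alpha √(1·2)=1.414, Beta (min 1), Delta √(9·10)=9.487, Zeta (min 1), Epsilon √(1·2)=1.414.
Each quota rounded against its threshold gives Gamma 3, Theta 1, Alpha 2, Beta 1, Delta 10, Zeta 1, Epsilon 1 (total 19).

Gamma 3; Theta 1; Alpha 2; Beta 1; Delta 10; Zeta 1; Epsilon 1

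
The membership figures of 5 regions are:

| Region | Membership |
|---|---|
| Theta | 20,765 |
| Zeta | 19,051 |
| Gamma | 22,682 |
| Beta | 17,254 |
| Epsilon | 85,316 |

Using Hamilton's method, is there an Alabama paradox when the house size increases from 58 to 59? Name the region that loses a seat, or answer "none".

At 58 seats: Theta 7, Zeta 7, Gamma 8, Beta 6, Epsilon 30.
At 59 seats: Theta 7, Zeta 7, Gamma 8, Beta 6, Epsilon 31.
No region's allocation decreased.

none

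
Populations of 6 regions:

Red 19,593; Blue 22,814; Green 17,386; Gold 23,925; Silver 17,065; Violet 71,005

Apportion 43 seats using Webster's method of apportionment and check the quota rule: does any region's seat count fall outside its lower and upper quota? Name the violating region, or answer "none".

none

Standard quotas: Red 4.904, Blue 5.711, Green 4.352, Gold 5.989, Silver 4.272, Violet 17.773.
Webster allocation: Red 5, Blue 6, Green 4, Gold 6, Silver 4, Violet 18.
Every allocation lies between the lower and upper quota.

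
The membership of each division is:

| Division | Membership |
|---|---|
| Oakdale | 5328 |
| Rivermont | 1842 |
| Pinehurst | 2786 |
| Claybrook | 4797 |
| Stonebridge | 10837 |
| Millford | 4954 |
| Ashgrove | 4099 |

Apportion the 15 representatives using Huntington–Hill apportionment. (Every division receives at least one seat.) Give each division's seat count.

With divisor 2299: modified quotas Oakdale 2.318, Rivermont 0.801, Pinehurst 1.212, Claybrook 2.087, Stonebridge 4.714, Millford 2.155, Ashgrove 1.783.
Geometric-mean thresholds: Oakdale √(2·3)=2.449, Rivermont (min 1), Pinehurst √(1·2)=1.414, Claybrook √(2·3)=2.449, Stonebridge √(4·5)=4.472, Millford √(2·3)=2.449, Ashgrove √(1·2)=1.414.
Each quota rounded against its threshold gives Oakdale 2, Rivermont 1, Pinehurst 1, Claybrook 2, Stonebridge 5, Millford 2, Ashgrove 2 (total 15).

Oakdale=2, Rivermont=1, Pinehurst=1, Claybrook=2, Stonebridge=5, Millford=2, Ashgrove=2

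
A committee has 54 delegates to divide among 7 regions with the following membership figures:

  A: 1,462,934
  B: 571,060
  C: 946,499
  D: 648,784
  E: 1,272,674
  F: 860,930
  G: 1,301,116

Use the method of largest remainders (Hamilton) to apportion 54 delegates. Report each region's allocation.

The standard divisor is 7063997/54 ≈ 130814.759.
Standard quotas: A 11.1832, B 4.3654, C 7.2354, D 4.9596, E 9.7288, F 6.5813, G 9.9462.
Lower quotas: A 11, B 4, C 7, D 4, E 9, F 6, G 9 (sum 50, leaving 4 seats).
Remainders in descending order: D 0.9596, G 0.9462, E 0.7288, F 0.5813, B 0.3654, C 0.2354, A 0.1832.
Largest remainders: D, G, E, F receive the extra seats.

A 11; B 4; C 7; D 5; E 10; F 7; G 10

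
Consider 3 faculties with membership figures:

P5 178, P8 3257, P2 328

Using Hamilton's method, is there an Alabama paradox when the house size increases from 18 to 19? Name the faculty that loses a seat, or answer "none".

At 18 seats: P5 1, P8 16, P2 1.
At 19 seats: P5 1, P8 16, P2 2.
No faculty's allocation decreased.

none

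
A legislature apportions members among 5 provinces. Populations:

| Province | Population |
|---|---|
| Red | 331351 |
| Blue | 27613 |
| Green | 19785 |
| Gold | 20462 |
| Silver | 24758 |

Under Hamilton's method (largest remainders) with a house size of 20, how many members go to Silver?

1

The standard divisor is 423969/20 ≈ 21198.45.
Standard quotas: Red 15.6309, Blue 1.3026, Green 0.9333, Gold 0.9653, Silver 1.1679.
Lower quotas: Red 15, Blue 1, Green 0, Gold 0, Silver 1 (sum 17, leaving 3 seats).
Remainders in descending order: Gold 0.9653, Green 0.9333, Red 0.6309, Blue 0.3026, Silver 0.1679.
Largest remainders: Gold, Green, Red receive the extra seats.
Silver receives 1.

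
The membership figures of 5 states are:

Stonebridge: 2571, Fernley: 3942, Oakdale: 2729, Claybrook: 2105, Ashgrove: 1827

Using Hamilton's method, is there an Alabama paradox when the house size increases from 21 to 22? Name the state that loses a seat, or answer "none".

Claybrook

At 21 seats: Stonebridge 4, Fernley 6, Oakdale 4, Claybrook 4, Ashgrove 3.
At 22 seats: Stonebridge 4, Fernley 7, Oakdale 5, Claybrook 3, Ashgrove 3.
Claybrook drops from 4 to 3.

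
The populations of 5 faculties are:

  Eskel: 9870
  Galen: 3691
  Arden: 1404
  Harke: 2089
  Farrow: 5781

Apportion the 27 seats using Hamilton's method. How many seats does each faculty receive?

Eskel 12, Galen 4, Arden 2, Harke 2, Farrow 7

The standard divisor is 22835/27 ≈ 845.741.
Standard quotas: Eskel 11.6702, Galen 4.3642, Arden 1.6601, Harke 2.4700, Farrow 6.8354.
Lower quotas: Eskel 11, Galen 4, Arden 1, Harke 2, Farrow 6 (sum 24, leaving 3 seats).
Remainders in descending order: Farrow 0.8354, Eskel 0.6702, Arden 0.6601, Harke 0.4700, Galen 0.3642.
Largest remainders: Farrow, Eskel, Arden receive the extra seats.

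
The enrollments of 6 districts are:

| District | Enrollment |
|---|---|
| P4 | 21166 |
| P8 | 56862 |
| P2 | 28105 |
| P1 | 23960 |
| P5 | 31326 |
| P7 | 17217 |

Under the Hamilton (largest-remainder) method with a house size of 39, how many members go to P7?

Total 178636; standard divisor 178636/39 ≈ 4580.41.
Standard quotas: P4 4.6210, P8 12.4142, P2 6.1359, P1 5.2310, P5 6.8391, P7 3.7588.
Lower quotas: P4 4, P8 12, P2 6, P1 5, P5 6, P7 3 (sum 36, leaving 3 seats).
Remainders in descending order: P5 0.8391, P7 0.7588, P4 0.6210, P8 0.4142, P1 0.2310, P2 0.1359.
The surplus seats go to P5, P7, P4.
P7 receives 4.

4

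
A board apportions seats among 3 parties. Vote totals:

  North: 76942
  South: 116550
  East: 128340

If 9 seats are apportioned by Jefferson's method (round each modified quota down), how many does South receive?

3

Standard divisor 321832/9 ≈ 35759.111; standard quotas: North 2.152, South 3.259, East 3.589.
Rounding down gives 2, 3, 3 = 8 seats, so the divisor must be adjusted.
With modified divisor 30600: modified quotas North 2.514, South 3.809, East 4.194.
Rounding down: North 2, South 3, East 4 (total 9).
South receives 3.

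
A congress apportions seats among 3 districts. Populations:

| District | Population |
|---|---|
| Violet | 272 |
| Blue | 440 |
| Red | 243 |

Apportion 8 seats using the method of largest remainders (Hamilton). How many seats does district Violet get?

Total 955; standard divisor 955/8 ≈ 119.375.
Standard quotas: Violet 2.279, Blue 3.686, Red 2.036.
Lower quotas: Violet 2, Blue 3, Red 2 (sum 7, leaving 1 seat).
Remainders in descending order: Blue 0.686, Violet 0.279, Red 0.036.
The surplus seat goes to Blue.
Violet receives 2.

2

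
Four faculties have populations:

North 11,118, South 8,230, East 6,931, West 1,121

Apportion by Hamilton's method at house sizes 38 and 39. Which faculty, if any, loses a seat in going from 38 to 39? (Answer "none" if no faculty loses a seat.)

West

At 38 seats: North 15, South 11, East 10, West 2.
At 39 seats: North 16, South 12, East 10, West 1.
West drops from 2 to 1.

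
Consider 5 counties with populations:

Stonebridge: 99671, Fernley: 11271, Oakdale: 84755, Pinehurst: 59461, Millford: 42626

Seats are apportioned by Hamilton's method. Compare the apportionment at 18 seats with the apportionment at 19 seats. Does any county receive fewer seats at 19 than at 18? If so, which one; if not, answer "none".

none

At 18 seats: Stonebridge 6, Fernley 1, Oakdale 5, Pinehurst 4, Millford 2.
At 19 seats: Stonebridge 6, Fernley 1, Oakdale 5, Pinehurst 4, Millford 3.
No county's allocation decreased.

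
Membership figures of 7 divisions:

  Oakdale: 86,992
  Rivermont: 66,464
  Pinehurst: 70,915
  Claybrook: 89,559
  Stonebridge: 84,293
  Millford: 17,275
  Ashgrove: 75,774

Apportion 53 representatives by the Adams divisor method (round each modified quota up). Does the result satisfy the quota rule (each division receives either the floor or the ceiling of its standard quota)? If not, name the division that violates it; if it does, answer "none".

none

Standard quotas: Oakdale 9.385, Rivermont 7.170, Pinehurst 7.651, Claybrook 9.662, Stonebridge 9.094, Millford 1.864, Ashgrove 8.175.
Adams allocation: Oakdale 9, Rivermont 7, Pinehurst 8, Claybrook 10, Stonebridge 9, Millford 2, Ashgrove 8.
Every allocation lies between the lower and upper quota.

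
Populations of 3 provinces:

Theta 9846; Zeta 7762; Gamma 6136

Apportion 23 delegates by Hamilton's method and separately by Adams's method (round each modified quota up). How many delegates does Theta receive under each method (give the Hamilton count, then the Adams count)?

10 and 9

Hamilton: Theta 10, Zeta 7, Gamma 6.
Adams: Theta 9, Zeta 8, Gamma 6.
Theta gets 10 under Hamilton and 9 under Adams.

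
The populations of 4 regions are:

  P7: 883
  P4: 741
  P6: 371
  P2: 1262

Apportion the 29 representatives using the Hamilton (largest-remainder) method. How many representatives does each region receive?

P7 8, P4 7, P6 3, P2 11

The standard divisor is 3257/29 ≈ 112.31.
Standard quotas: P7 7.862, P4 6.598, P6 3.303, P2 11.237.
Lower quotas: P7 7, P4 6, P6 3, P2 11 (sum 27, leaving 2 seats).
Remainders in descending order: P7 0.862, P4 0.598, P6 0.303, P2 0.237.
Largest remainders: P7, P4 receive the extra seats.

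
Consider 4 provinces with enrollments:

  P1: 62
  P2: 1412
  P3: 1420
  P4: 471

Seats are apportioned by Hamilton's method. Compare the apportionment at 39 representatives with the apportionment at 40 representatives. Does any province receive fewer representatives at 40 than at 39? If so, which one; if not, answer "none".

P4

At 39 seats: P1 1, P2 16, P3 16, P4 6.
At 40 seats: P1 1, P2 17, P3 17, P4 5.
P4 drops from 6 to 5.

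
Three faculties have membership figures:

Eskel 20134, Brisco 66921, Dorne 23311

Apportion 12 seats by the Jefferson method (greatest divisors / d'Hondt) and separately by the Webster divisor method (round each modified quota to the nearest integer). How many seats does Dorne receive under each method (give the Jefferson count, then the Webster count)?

Jefferson: Eskel 2, Brisco 8, Dorne 2.
Webster: Eskel 2, Brisco 7, Dorne 3.
Dorne gets 2 under Jefferson and 3 under Webster.

2 and 3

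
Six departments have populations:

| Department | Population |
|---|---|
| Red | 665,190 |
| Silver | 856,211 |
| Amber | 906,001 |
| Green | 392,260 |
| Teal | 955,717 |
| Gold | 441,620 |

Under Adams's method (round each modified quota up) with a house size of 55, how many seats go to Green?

Standard divisor 4216999/55 ≈ 76672.709; standard quotas: Red 8.676, Silver 11.167, Amber 11.816, Green 5.116, Teal 12.465, Gold 5.760.
Rounding up gives 9, 12, 12, 6, 13, 6 = 58 seats, so the divisor must be adjusted.
With modified divisor 81000: modified quotas Red 8.212, Silver 10.571, Amber 11.185, Green 4.843, Teal 11.799, Gold 5.452.
Rounding up: Red 9, Silver 11, Amber 12, Green 5, Teal 12, Gold 6 (total 55).
Green receives 5.

5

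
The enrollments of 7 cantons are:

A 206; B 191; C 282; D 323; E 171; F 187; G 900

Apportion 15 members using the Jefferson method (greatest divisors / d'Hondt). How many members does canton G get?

Standard divisor 2260/15 ≈ 150.667; standard quotas: A 1.367, B 1.268, C 1.872, D 2.144, E 1.135, F 1.241, G 5.973.
Rounding down gives 1, 1, 1, 2, 1, 1, 5 = 12 seats, so the divisor must be adjusted.
With modified divisor 120: modified quotas A 1.717, B 1.592, C 2.350, D 2.692, E 1.425, F 1.558, G 7.500.
Rounding down: A 1, B 1, C 2, D 2, E 1, F 1, G 7 (total 15).
G receives 7.

7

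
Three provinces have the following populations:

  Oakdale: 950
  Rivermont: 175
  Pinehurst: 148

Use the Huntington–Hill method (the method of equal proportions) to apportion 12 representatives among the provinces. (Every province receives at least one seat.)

With divisor 108: modified quotas Oakdale 8.796, Rivermont 1.620, Pinehurst 1.370.
Geometric-mean thresholds: Oakdale √(8·9)=8.485, Rivermont √(1·2)=1.414, Pinehurst √(1·2)=1.414.
Each quota rounded against its threshold gives Oakdale 9, Rivermont 2, Pinehurst 1 (total 12).

Oakdale 9; Rivermont 2; Pinehurst 1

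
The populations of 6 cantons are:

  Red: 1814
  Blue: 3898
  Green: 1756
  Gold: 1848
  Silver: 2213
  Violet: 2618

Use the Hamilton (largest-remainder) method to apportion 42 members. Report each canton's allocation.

Total 14147; standard divisor 14147/42 ≈ 336.833.
Standard quotas: Red 5.385, Blue 11.572, Green 5.213, Gold 5.486, Silver 6.570, Violet 7.772.
Lower quotas: Red 5, Blue 11, Green 5, Gold 5, Silver 6, Violet 7 (sum 39, leaving 3 seats).
Remainders in descending order: Violet 0.772, Blue 0.572, Silver 0.570, Gold 0.486, Red 0.385, Green 0.213.
The surplus seats go to Violet, Blue, Silver.

Red: 5, Blue: 12, Green: 5, Gold: 5, Silver: 7, Violet: 8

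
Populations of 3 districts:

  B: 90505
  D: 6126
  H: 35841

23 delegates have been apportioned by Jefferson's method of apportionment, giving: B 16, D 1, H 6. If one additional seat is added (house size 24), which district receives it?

Priority for the next seat is population ÷ (current seats + 1).
Priorities: B 5323.824, D 3063.000, H 5120.143.
Highest priority: B.

B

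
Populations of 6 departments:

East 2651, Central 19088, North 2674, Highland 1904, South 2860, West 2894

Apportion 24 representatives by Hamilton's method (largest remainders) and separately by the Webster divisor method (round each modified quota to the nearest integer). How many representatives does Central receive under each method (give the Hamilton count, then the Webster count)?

14 and 15

Hamilton: East 2, Central 14, North 2, Highland 2, South 2, West 2.
Webster: East 2, Central 15, North 2, Highland 1, South 2, West 2.
Central gets 14 under Hamilton and 15 under Webster.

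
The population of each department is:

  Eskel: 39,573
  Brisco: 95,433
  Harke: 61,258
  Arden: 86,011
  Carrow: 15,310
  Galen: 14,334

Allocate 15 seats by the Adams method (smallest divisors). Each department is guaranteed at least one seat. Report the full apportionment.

Eskel 2; Brisco 4; Harke 3; Arden 4; Carrow 1; Galen 1

Standard divisor 311919/15 ≈ 20794.6; standard quotas: Eskel 1.903, Brisco 4.589, Harke 2.946, Arden 4.136, Carrow 0.736, Galen 0.689.
Rounding up gives 2, 5, 3, 5, 1, 1 = 17 seats, so the divisor must be adjusted.
With modified divisor 26300: modified quotas Eskel 1.505, Brisco 3.629, Harke 2.329, Arden 3.270, Carrow 0.582, Galen 0.545.
Rounding up: Eskel 2, Brisco 4, Harke 3, Arden 4, Carrow 1, Galen 1 (total 15).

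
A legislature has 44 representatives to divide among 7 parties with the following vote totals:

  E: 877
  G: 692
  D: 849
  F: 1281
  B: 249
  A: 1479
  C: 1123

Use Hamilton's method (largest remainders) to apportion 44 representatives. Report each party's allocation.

The standard divisor is 6550/44 ≈ 148.864.
Standard quotas: E 5.891, G 4.649, D 5.703, F 8.605, B 1.673, A 9.935, C 7.544.
Lower quotas: E 5, G 4, D 5, F 8, B 1, A 9, C 7 (sum 39, leaving 5 seats).
Remainders in descending order: A 0.935, E 0.891, D 0.703, B 0.673, G 0.649, F 0.605, C 0.544.
The surplus seats go to A, E, D, B, G.

E 6, G 5, D 6, F 8, B 2, A 10, C 7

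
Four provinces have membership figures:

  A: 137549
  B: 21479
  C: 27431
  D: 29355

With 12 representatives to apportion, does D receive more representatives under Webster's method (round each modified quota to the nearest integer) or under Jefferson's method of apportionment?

Webster

Webster: A 8, B 1, C 1, D 2.
Jefferson: A 9, B 1, C 1, D 1.
D gets 2 under Webster and 1 under Jefferson.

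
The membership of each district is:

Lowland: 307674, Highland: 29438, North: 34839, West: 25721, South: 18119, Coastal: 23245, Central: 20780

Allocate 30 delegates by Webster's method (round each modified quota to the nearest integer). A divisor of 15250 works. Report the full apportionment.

With modified divisor 15250: modified quotas Lowland 20.175, Highland 1.930, North 2.285, West 1.687, South 1.188, Coastal 1.524, Central 1.363.
Rounding to the nearest integer: Lowland 20, Highland 2, North 2, West 2, South 1, Coastal 2, Central 1 (total 30).

Lowland: 20, Highland: 2, North: 2, West: 2, South: 1, Coastal: 2, Central: 1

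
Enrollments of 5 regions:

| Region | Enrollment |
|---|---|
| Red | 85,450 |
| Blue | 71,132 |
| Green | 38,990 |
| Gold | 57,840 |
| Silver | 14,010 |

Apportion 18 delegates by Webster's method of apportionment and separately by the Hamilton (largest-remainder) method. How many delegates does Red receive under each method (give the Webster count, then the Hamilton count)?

5 and 6

Webster: Red 5, Blue 5, Green 3, Gold 4, Silver 1.
Hamilton: Red 6, Blue 5, Green 2, Gold 4, Silver 1.
Red gets 5 under Webster and 6 under Hamilton.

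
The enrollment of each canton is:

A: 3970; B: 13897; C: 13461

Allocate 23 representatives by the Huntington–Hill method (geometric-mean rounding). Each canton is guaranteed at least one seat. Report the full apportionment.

A 3; B 10; C 10

With divisor 1372: modified quotas A 2.894, B 10.129, C 9.811.
Geometric-mean thresholds: A √(2·3)=2.449, B √(10·11)=10.488, C √(9·10)=9.487.
Each quota rounded against its threshold gives A 3, B 10, C 10 (total 23).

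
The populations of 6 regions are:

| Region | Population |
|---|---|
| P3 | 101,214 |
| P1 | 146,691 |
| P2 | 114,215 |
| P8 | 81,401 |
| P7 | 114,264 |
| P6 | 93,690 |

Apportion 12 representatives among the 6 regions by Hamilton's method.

The standard divisor is 651475/12 ≈ 54289.583.
Standard quotas: P3 1.8643, P1 2.7020, P2 2.1038, P8 1.4994, P7 2.1047, P6 1.7257.
Lower quotas: P3 1, P1 2, P2 2, P8 1, P7 2, P6 1 (sum 9, leaving 3 seats).
Remainders in descending order: P3 0.8643, P6 0.7257, P1 0.7020, P8 0.4994, P7 0.1047, P2 0.1038.
The surplus seats go to P3, P6, P1.

P3 2; P1 3; P2 2; P8 1; P7 2; P6 2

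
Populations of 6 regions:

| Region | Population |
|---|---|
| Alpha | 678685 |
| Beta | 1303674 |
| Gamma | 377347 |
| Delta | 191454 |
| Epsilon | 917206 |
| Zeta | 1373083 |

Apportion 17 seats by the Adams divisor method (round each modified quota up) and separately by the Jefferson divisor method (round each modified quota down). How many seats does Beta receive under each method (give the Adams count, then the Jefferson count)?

4 and 5

Adams: Alpha 2, Beta 4, Gamma 2, Delta 1, Epsilon 3, Zeta 5.
Jefferson: Alpha 2, Beta 5, Gamma 1, Delta 0, Epsilon 4, Zeta 5.
Beta gets 4 under Adams and 5 under Jefferson.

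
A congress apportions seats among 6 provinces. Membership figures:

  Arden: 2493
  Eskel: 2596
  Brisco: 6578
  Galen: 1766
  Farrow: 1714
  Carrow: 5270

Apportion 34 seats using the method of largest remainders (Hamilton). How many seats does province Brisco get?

11

Standard divisor: 20417 ÷ 34 ≈ 600.5.
Standard quotas: Arden 4.1515, Eskel 4.3231, Brisco 10.9542, Galen 2.9409, Farrow 2.8543, Carrow 8.7760.
Lower quotas: Arden 4, Eskel 4, Brisco 10, Galen 2, Farrow 2, Carrow 8 (sum 30, leaving 4 seats).
Remainders in descending order: Brisco 0.9542, Galen 0.9409, Farrow 0.8543, Carrow 0.7760, Eskel 0.3231, Arden 0.1515.
The surplus seats go to Brisco, Galen, Farrow, Carrow.
Brisco receives 11.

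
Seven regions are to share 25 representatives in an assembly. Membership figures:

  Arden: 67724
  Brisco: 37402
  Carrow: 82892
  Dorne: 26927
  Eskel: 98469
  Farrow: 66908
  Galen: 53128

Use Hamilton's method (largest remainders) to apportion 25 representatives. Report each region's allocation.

Arden=4; Brisco=2; Carrow=5; Dorne=1; Eskel=6; Farrow=4; Galen=3

Total 433450; standard divisor 433450/25 = 17338.
Standard quotas: Arden 3.9061, Brisco 2.1572, Carrow 4.7809, Dorne 1.5531, Eskel 5.6794, Farrow 3.8590, Galen 3.0643.
Lower quotas: Arden 3, Brisco 2, Carrow 4, Dorne 1, Eskel 5, Farrow 3, Galen 3 (sum 21, leaving 4 seats).
Remainders in descending order: Arden 0.9061, Farrow 0.8590, Carrow 0.7809, Eskel 0.6794, Dorne 0.5531, Brisco 0.1572, Galen 0.0643.
Largest remainders: Arden, Farrow, Carrow, Eskel receive the extra seats.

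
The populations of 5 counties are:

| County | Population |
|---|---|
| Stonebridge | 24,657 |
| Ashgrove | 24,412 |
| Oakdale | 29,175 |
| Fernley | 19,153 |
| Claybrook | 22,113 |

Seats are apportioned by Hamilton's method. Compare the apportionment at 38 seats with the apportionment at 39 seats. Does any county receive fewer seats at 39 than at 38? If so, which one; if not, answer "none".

At 38 seats: Stonebridge 8, Ashgrove 8, Oakdale 9, Fernley 6, Claybrook 7.
At 39 seats: Stonebridge 8, Ashgrove 8, Oakdale 10, Fernley 6, Claybrook 7.
No county's allocation decreased.

none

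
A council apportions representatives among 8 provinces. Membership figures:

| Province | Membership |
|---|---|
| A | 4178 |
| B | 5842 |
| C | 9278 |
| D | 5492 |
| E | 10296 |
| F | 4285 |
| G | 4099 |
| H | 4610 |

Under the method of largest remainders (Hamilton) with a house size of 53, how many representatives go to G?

The standard divisor is 48080/53 ≈ 907.17.
Standard quotas: A 4.6055, B 6.4398, C 10.2274, D 6.0540, E 11.3496, F 4.7235, G 4.5184, H 5.0817.
Lower quotas: A 4, B 6, C 10, D 6, E 11, F 4, G 4, H 5 (sum 50, leaving 3 seats).
Remainders in descending order: F 0.7235, A 0.6055, G 0.5184, B 0.4398, E 0.3496, C 0.2274, H 0.0817, D 0.0540.
The surplus seats go to F, A, G.
G receives 5.

5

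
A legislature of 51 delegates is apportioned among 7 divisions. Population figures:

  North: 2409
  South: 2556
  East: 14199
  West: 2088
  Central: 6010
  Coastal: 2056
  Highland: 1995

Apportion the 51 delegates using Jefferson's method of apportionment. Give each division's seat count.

North: 4; South: 4; East: 24; West: 3; Central: 10; Coastal: 3; Highland: 3

Standard divisor 31313/51 ≈ 613.98; standard quotas: North 3.924, South 4.163, East 23.126, West 3.401, Central 9.789, Coastal 3.349, Highland 3.249.
Rounding down gives 3, 4, 23, 3, 9, 3, 3 = 48 seats, so the divisor must be adjusted.
With modified divisor 580: modified quotas North 4.153, South 4.407, East 24.481, West 3.600, Central 10.362, Coastal 3.545, Highland 3.440.
Rounding down: North 4, South 4, East 24, West 3, Central 10, Coastal 3, Highland 3 (total 51).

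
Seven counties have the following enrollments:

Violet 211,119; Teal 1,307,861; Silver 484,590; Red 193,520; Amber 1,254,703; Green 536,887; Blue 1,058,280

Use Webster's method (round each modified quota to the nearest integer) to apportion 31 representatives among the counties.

Violet 1; Teal 8; Silver 3; Red 1; Amber 8; Green 3; Blue 7

Standard divisor 5046960/31 ≈ 162805.161; standard quotas: Violet 1.297, Teal 8.033, Silver 2.977, Red 1.189, Amber 7.707, Green 3.298, Blue 6.500.
Rounding to the nearest integer gives Violet 1, Teal 8, Silver 3, Red 1, Amber 8, Green 3, Blue 7 — total 31, matching the house size, so no adjustment is needed.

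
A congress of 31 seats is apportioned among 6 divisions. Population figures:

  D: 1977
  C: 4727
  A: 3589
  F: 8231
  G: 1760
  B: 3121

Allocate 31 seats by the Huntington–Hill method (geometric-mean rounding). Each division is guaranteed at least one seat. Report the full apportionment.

With divisor 757: modified quotas D 2.612, C 6.244, A 4.741, F 10.873, G 2.325, B 4.123.
Geometric-mean thresholds: D √(2·3)=2.449, C √(6·7)=6.481, A √(4·5)=4.472, F √(10·11)=10.488, G √(2·3)=2.449, B √(4·5)=4.472.
Each quota rounded against its threshold gives D 3, C 6, A 5, F 11, G 2, B 4 (total 31).

D=3; C=6; A=5; F=11; G=2; B=4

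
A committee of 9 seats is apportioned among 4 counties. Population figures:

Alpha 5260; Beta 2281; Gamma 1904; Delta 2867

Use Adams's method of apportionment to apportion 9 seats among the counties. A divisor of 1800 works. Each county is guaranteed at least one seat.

Alpha: 3, Beta: 2, Gamma: 2, Delta: 2

With modified divisor 1800: modified quotas Alpha 2.922, Beta 1.267, Gamma 1.058, Delta 1.593.
Rounding up: Alpha 3, Beta 2, Gamma 2, Delta 2 (total 9).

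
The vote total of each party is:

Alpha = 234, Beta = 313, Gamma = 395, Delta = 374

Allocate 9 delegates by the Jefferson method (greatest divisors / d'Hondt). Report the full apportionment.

Alpha=1, Beta=2, Gamma=3, Delta=3

Standard divisor 1316/9 ≈ 146.222; standard quotas: Alpha 1.600, Beta 2.141, Gamma 2.701, Delta 2.558.
Rounding down gives 1, 2, 2, 2 = 7 seats, so the divisor must be adjusted.
With modified divisor 120: modified quotas Alpha 1.950, Beta 2.608, Gamma 3.292, Delta 3.117.
Rounding down: Alpha 1, Beta 2, Gamma 3, Delta 3 (total 9).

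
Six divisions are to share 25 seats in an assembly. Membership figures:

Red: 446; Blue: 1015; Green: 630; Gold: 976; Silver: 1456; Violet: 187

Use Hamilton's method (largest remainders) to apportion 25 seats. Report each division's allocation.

Standard divisor: 4710 ÷ 25 ≈ 188.4.
Standard quotas: Red 2.367, Blue 5.387, Green 3.344, Gold 5.180, Silver 7.728, Violet 0.993.
Lower quotas: Red 2, Blue 5, Green 3, Gold 5, Silver 7, Violet 0 (sum 22, leaving 3 seats).
Remainders in descending order: Violet 0.993, Silver 0.728, Blue 0.387, Red 0.367, Green 0.344, Gold 0.180.
Largest remainders: Violet, Silver, Blue receive the extra seats.

Red 2, Blue 6, Green 3, Gold 5, Silver 8, Violet 1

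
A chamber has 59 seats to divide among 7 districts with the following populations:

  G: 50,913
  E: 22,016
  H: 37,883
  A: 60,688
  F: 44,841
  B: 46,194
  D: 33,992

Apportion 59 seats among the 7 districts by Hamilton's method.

Standard divisor: 296527 ÷ 59 ≈ 5025.881.
Standard quotas: G 10.1302, E 4.3805, H 7.5376, A 12.0751, F 8.9220, B 9.1912, D 6.7634.
Lower quotas: G 10, E 4, H 7, A 12, F 8, B 9, D 6 (sum 56, leaving 3 seats).
Remainders in descending order: F 0.9220, D 0.7634, H 0.5376, E 0.3805, B 0.1912, G 0.1302, A 0.0751.
Largest remainders: F, D, H receive the extra seats.

G=10; E=4; H=8; A=12; F=9; B=9; D=7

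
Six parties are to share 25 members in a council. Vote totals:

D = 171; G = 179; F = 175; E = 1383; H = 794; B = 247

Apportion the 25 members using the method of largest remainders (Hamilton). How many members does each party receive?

D: 1; G: 2; F: 1; E: 12; H: 7; B: 2

Total 2949; standard divisor 2949/25 ≈ 117.96.
Standard quotas: D 1.450, G 1.517, F 1.484, E 11.724, H 6.731, B 2.094.
Lower quotas: D 1, G 1, F 1, E 11, H 6, B 2 (sum 22, leaving 3 seats).
Remainders in descending order: H 0.731, E 0.724, G 0.517, F 0.484, D 0.450, B 0.094.
Largest remainders: H, E, G receive the extra seats.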